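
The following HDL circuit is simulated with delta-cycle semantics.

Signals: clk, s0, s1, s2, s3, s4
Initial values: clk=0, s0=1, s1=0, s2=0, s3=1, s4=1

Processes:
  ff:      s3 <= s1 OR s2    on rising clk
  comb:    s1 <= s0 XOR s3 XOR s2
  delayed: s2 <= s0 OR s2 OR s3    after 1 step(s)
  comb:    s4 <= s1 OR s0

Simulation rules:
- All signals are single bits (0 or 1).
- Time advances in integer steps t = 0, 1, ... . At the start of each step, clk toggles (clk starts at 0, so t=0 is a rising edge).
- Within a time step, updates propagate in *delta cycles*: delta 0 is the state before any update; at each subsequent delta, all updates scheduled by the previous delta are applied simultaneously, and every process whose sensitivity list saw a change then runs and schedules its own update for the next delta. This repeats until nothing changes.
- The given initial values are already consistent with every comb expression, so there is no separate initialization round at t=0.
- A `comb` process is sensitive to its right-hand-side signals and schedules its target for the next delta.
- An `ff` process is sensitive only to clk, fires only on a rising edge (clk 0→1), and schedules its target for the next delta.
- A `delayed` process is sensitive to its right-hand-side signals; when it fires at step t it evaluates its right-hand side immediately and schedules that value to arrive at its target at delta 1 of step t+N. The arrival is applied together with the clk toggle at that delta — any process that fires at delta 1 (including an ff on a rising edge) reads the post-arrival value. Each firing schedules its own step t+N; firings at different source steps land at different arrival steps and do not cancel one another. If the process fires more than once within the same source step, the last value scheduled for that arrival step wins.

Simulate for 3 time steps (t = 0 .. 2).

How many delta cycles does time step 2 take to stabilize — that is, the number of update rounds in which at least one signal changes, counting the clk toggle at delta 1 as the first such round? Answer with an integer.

t=0 Δ0: s3=1 s4=1 s1=0 s0=1 clk=0 s2=0
  Δ1: clk:0→1
  Δ2: s3:1→0
  Δ3: s1:0→1
  (3Δ to stable)
t=1 Δ0: s3=0 s4=1 s1=1 s0=1 clk=1 s2=0
  Δ1: clk:1→0, s2:0→1
  Δ2: s1:1→0
  (2Δ to stable)
t=2 Δ0: s3=0 s4=1 s1=0 s0=1 clk=0 s2=1
  Δ1: clk:0→1
  Δ2: s3:0→1
  Δ3: s1:0→1
  (3Δ to stable)

3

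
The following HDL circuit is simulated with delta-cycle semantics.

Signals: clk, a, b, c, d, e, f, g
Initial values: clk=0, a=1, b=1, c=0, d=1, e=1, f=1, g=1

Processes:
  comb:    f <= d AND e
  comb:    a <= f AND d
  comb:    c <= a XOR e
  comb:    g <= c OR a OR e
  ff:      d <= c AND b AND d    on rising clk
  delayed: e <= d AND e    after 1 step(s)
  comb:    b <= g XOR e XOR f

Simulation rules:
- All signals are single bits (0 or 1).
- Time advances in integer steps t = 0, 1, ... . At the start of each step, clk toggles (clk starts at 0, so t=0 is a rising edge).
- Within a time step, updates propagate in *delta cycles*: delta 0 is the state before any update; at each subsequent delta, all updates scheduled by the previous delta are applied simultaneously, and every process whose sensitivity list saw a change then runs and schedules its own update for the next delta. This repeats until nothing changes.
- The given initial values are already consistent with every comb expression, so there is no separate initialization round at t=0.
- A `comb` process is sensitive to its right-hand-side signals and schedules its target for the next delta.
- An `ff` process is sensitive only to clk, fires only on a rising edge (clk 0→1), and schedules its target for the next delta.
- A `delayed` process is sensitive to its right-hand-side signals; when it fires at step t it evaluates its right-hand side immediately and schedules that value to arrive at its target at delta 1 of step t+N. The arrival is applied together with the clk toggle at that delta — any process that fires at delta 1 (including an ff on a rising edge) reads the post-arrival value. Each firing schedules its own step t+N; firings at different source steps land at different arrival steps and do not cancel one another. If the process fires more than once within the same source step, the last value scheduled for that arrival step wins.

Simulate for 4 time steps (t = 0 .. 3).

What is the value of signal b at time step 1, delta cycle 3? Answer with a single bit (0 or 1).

1

t=0 Δ0: e=1 a=1 c=0 d=1 clk=0 f=1 g=1 b=1
  Δ1: clk:0→1
  Δ2: d:1→0
  Δ3: a:1→0, f:1→0
  Δ4: c:0→1, b:1→0
  (4Δ to stable)
t=1 Δ0: e=1 a=0 c=1 d=0 clk=1 f=0 g=1 b=0
  Δ1: e:1→0, clk:1→0
  Δ2: c:1→0, b:0→1
  Δ3: g:1→0
  Δ4: b:1→0
  (4Δ to stable)
t=2 Δ0: e=0 a=0 c=0 d=0 clk=0 f=0 g=0 b=0
  Δ1: clk:0→1
  (1Δ to stable)
t=3 Δ0: e=0 a=0 c=0 d=0 clk=1 f=0 g=0 b=0
  Δ1: clk:1→0
  (1Δ to stable)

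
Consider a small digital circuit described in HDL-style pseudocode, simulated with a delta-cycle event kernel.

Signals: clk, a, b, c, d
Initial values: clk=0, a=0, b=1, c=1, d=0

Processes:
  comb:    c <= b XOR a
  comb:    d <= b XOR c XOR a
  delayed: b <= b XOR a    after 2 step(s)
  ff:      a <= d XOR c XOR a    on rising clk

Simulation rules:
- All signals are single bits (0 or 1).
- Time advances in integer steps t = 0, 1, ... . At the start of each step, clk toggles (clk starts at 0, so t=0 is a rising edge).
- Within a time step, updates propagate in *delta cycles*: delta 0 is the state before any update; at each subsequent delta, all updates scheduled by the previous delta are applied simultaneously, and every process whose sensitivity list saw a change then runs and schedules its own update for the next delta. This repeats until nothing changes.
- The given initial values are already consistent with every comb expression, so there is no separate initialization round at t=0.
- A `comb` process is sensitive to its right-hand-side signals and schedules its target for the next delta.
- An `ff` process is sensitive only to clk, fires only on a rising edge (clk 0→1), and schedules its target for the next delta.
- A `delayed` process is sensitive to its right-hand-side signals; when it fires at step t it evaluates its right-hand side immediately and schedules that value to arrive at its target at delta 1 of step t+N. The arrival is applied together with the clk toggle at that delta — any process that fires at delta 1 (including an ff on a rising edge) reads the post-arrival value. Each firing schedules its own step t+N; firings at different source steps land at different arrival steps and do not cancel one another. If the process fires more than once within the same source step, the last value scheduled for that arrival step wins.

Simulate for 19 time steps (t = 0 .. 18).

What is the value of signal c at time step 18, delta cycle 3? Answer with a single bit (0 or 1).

t=0 Δ0: clk=0 c=1 a=0 d=0 b=1
  Δ1: clk:0→1
  Δ2: a:0→1
  Δ3: c:1→0, d:0→1
  Δ4: d:1→0
  (4Δ to stable)
t=1 Δ0: clk=1 c=0 a=1 d=0 b=1
  Δ1: clk:1→0
  (1Δ to stable)
t=2 Δ0: clk=0 c=0 a=1 d=0 b=1
  Δ1: clk:0→1, b:1→0
  Δ2: c:0→1, d:0→1
  Δ3: d:1→0
  (3Δ to stable)
t=3 Δ0: clk=1 c=1 a=1 d=0 b=0
  Δ1: clk:1→0
  (1Δ to stable)
t=4 Δ0: clk=0 c=1 a=1 d=0 b=0
  Δ1: clk:0→1, b:0→1
  Δ2: c:1→0, a:1→0, d:0→1
  Δ3: c:0→1
  Δ4: d:1→0
  (4Δ to stable)
t=5 Δ0: clk=1 c=1 a=0 d=0 b=1
  Δ1: clk:1→0
  (1Δ to stable)
t=6 Δ0: clk=0 c=1 a=0 d=0 b=1
  Δ1: clk:0→1
  Δ2: a:0→1
  Δ3: c:1→0, d:0→1
  Δ4: d:1→0
  (4Δ to stable)
t=7 Δ0: clk=1 c=0 a=1 d=0 b=1
  Δ1: clk:1→0
  (1Δ to stable)
t=8 Δ0: clk=0 c=0 a=1 d=0 b=1
  Δ1: clk:0→1, b:1→0
  Δ2: c:0→1, d:0→1
  Δ3: d:1→0
  (3Δ to stable)
t=9 Δ0: clk=1 c=1 a=1 d=0 b=0
  Δ1: clk:1→0
  (1Δ to stable)
t=10 Δ0: clk=0 c=1 a=1 d=0 b=0
  Δ1: clk:0→1, b:0→1
  Δ2: c:1→0, a:1→0, d:0→1
  Δ3: c:0→1
  Δ4: d:1→0
  (4Δ to stable)
t=11 Δ0: clk=1 c=1 a=0 d=0 b=1
  Δ1: clk:1→0
  (1Δ to stable)
t=12 Δ0: clk=0 c=1 a=0 d=0 b=1
  Δ1: clk:0→1
  Δ2: a:0→1
  Δ3: c:1→0, d:0→1
  Δ4: d:1→0
  (4Δ to stable)
t=13 Δ0: clk=1 c=0 a=1 d=0 b=1
  Δ1: clk:1→0
  (1Δ to stable)
t=14 Δ0: clk=0 c=0 a=1 d=0 b=1
  Δ1: clk:0→1, b:1→0
  Δ2: c:0→1, d:0→1
  Δ3: d:1→0
  (3Δ to stable)
t=15 Δ0: clk=1 c=1 a=1 d=0 b=0
  Δ1: clk:1→0
  (1Δ to stable)
t=16 Δ0: clk=0 c=1 a=1 d=0 b=0
  Δ1: clk:0→1, b:0→1
  Δ2: c:1→0, a:1→0, d:0→1
  Δ3: c:0→1
  Δ4: d:1→0
  (4Δ to stable)
t=17 Δ0: clk=1 c=1 a=0 d=0 b=1
  Δ1: clk:1→0
  (1Δ to stable)
t=18 Δ0: clk=0 c=1 a=0 d=0 b=1
  Δ1: clk:0→1
  Δ2: a:0→1
  Δ3: c:1→0, d:0→1
  Δ4: d:1→0
  (4Δ to stable)

0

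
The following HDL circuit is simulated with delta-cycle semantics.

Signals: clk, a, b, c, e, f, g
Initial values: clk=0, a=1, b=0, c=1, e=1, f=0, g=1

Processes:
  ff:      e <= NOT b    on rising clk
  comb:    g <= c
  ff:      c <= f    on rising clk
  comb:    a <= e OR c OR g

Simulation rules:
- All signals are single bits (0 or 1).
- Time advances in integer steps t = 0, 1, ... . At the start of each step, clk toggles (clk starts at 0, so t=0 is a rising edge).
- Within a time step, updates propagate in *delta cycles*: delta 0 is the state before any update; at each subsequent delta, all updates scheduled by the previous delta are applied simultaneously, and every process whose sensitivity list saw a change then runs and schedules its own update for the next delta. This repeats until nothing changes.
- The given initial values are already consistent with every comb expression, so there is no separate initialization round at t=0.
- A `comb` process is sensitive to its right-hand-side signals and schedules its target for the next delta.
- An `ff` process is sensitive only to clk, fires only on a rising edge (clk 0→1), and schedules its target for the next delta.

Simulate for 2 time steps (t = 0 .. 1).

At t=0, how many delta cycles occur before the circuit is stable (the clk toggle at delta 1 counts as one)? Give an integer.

3

[bits: f,c,e,g,clk,b,a]
t=0: Δ0=0111001 Δ1=0111101 Δ2=0011101 Δ3=0010101 | 3Δ
t=1: Δ0=0010101 Δ1=0010001 | 1Δ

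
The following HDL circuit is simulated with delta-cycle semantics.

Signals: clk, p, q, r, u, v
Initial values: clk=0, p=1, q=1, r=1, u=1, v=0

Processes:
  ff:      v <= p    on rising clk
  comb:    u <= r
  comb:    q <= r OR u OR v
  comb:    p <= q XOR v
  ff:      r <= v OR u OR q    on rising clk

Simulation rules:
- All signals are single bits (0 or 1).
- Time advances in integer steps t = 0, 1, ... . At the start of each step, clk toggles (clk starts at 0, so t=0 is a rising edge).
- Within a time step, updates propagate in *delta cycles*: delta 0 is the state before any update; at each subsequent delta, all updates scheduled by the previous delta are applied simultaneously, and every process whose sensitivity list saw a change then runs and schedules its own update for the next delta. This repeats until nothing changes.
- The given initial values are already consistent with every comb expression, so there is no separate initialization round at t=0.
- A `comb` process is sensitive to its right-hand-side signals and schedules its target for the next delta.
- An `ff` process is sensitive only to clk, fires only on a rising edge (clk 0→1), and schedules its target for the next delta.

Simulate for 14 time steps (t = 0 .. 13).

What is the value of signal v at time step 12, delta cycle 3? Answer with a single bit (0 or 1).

1

[bits: u,clk,r,v,q,p]
t=0: Δ0=101011 Δ1=111011 Δ2=111111 Δ3=111110 | 3Δ
t=1: Δ0=111110 Δ1=101110 | 1Δ
t=2: Δ0=101110 Δ1=111110 Δ2=111010 Δ3=111011 | 3Δ
t=3: Δ0=111011 Δ1=101011 | 1Δ
t=4: Δ0=101011 Δ1=111011 Δ2=111111 Δ3=111110 | 3Δ
t=5: Δ0=111110 Δ1=101110 | 1Δ
t=6: Δ0=101110 Δ1=111110 Δ2=111010 Δ3=111011 | 3Δ
t=7: Δ0=111011 Δ1=101011 | 1Δ
t=8: Δ0=101011 Δ1=111011 Δ2=111111 Δ3=111110 | 3Δ
t=9: Δ0=111110 Δ1=101110 | 1Δ
t=10: Δ0=101110 Δ1=111110 Δ2=111010 Δ3=111011 | 3Δ
t=11: Δ0=111011 Δ1=101011 | 1Δ
t=12: Δ0=101011 Δ1=111011 Δ2=111111 Δ3=111110 | 3Δ
t=13: Δ0=111110 Δ1=101110 | 1Δ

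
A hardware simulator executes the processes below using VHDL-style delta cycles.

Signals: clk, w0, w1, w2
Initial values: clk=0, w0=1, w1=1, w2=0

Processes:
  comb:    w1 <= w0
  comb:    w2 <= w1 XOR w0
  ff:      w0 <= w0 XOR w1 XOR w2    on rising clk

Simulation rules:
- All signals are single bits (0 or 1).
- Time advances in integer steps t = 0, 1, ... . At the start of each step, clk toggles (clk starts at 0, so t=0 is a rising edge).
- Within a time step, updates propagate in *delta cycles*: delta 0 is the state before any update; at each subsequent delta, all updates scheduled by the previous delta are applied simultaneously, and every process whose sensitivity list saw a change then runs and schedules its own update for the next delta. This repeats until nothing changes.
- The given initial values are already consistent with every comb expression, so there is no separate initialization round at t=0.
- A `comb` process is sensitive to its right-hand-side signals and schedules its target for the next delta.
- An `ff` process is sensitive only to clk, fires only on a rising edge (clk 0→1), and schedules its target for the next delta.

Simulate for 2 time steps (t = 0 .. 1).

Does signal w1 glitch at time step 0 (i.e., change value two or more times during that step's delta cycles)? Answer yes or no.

no

t0.Δ0 w2=0 clk=0 w0=1 w1=1
t0.Δ1 w2=0 clk=1 w0=1 w1=1
t0.Δ2 w2=0 clk=1 w0=0 w1=1
t0.Δ3 w2=1 clk=1 w0=0 w1=0
t0.Δ4 w2=0 clk=1 w0=0 w1=0
t1.Δ0 w2=0 clk=1 w0=0 w1=0
t1.Δ1 w2=0 clk=0 w0=0 w1=0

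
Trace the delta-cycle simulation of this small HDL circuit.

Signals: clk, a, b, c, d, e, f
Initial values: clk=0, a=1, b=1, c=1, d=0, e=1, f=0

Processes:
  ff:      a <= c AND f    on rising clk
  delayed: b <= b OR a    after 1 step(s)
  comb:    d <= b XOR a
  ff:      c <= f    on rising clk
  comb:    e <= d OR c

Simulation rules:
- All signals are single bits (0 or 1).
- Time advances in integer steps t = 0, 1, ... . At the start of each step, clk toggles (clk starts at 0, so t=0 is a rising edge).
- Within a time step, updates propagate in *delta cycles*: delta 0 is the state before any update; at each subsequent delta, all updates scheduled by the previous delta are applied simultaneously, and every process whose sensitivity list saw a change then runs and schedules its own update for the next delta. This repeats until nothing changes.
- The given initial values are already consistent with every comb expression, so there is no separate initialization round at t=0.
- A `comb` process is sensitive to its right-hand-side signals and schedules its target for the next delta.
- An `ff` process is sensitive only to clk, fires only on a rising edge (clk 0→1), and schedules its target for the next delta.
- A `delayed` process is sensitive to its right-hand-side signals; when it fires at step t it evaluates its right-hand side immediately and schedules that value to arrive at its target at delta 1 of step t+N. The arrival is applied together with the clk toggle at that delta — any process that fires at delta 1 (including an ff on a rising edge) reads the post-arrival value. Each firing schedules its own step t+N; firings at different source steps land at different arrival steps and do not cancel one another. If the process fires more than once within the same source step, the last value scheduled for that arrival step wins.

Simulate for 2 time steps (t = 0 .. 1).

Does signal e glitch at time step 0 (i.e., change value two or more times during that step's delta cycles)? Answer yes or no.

t=0 Δ0: c=1 a=1 b=1 d=0 e=1 clk=0 f=0
  Δ1: clk:0→1
  Δ2: c:1→0, a:1→0
  Δ3: d:0→1, e:1→0
  Δ4: e:0→1
  (4Δ to stable)
t=1 Δ0: c=0 a=0 b=1 d=1 e=1 clk=1 f=0
  Δ1: clk:1→0
  (1Δ to stable)

yes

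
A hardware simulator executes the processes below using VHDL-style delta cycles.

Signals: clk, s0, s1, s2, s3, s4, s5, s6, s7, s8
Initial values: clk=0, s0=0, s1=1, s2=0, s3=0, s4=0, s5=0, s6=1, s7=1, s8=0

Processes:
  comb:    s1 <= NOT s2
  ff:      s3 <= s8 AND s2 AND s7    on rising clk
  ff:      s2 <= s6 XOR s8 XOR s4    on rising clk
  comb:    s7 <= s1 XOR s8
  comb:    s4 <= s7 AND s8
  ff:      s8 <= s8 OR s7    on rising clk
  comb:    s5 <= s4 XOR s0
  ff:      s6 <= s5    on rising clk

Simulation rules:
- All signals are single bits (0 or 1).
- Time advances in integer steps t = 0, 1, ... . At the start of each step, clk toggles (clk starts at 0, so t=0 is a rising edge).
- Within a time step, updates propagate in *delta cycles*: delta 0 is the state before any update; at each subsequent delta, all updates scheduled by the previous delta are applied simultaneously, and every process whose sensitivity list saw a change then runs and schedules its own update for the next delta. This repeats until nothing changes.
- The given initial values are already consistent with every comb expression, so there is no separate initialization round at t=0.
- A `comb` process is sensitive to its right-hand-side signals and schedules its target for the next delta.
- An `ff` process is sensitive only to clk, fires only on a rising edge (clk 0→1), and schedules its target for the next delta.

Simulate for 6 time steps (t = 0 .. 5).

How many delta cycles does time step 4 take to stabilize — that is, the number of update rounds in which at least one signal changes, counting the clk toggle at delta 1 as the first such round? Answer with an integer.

2

t=0 Δ0: s2=0 s3=0 s1=1 s6=1 s8=0 s7=1 s4=0 clk=0 s5=0 s0=0
  Δ1: clk:0→1
  Δ2: s2:0→1, s6:1→0, s8:0→1
  Δ3: s1:1→0, s7:1→0, s4:0→1
  Δ4: s7:0→1, s4:1→0, s5:0→1
  Δ5: s4:0→1, s5:1→0
  Δ6: s5:0→1
  (6Δ to stable)
t=1 Δ0: s2=1 s3=0 s1=0 s6=0 s8=1 s7=1 s4=1 clk=1 s5=1 s0=0
  Δ1: clk:1→0
  (1Δ to stable)
t=2 Δ0: s2=1 s3=0 s1=0 s6=0 s8=1 s7=1 s4=1 clk=0 s5=1 s0=0
  Δ1: clk:0→1
  Δ2: s2:1→0, s3:0→1, s6:0→1
  Δ3: s1:0→1
  Δ4: s7:1→0
  Δ5: s4:1→0
  Δ6: s5:1→0
  (6Δ to stable)
t=3 Δ0: s2=0 s3=1 s1=1 s6=1 s8=1 s7=0 s4=0 clk=1 s5=0 s0=0
  Δ1: clk:1→0
  (1Δ to stable)
t=4 Δ0: s2=0 s3=1 s1=1 s6=1 s8=1 s7=0 s4=0 clk=0 s5=0 s0=0
  Δ1: clk:0→1
  Δ2: s3:1→0, s6:1→0
  (2Δ to stable)
t=5 Δ0: s2=0 s3=0 s1=1 s6=0 s8=1 s7=0 s4=0 clk=1 s5=0 s0=0
  Δ1: clk:1→0
  (1Δ to stable)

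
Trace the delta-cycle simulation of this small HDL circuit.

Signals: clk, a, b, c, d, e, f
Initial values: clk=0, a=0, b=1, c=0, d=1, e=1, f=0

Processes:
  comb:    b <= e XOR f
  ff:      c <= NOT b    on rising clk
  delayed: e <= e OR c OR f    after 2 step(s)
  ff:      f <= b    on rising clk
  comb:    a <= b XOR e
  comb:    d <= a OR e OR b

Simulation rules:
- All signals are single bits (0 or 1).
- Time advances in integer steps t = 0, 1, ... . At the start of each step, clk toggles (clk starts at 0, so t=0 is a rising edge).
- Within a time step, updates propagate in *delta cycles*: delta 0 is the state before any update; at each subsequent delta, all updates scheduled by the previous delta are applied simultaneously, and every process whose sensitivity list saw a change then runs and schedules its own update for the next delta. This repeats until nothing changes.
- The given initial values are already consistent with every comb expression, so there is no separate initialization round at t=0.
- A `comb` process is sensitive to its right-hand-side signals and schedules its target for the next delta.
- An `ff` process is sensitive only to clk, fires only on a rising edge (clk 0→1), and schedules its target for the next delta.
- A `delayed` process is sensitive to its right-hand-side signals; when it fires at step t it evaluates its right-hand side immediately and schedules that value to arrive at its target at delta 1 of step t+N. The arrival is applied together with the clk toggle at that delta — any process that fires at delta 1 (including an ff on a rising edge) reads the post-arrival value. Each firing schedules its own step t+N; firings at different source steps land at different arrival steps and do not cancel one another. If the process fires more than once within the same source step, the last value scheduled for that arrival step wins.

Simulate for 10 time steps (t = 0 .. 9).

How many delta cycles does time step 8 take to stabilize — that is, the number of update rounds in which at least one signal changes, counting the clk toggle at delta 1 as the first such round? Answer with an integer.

t0.Δ0 e=1 c=0 a=0 b=1 d=1 clk=0 f=0
t0.Δ1 e=1 c=0 a=0 b=1 d=1 clk=1 f=0
t0.Δ2 e=1 c=0 a=0 b=1 d=1 clk=1 f=1
t0.Δ3 e=1 c=0 a=0 b=0 d=1 clk=1 f=1
t0.Δ4 e=1 c=0 a=1 b=0 d=1 clk=1 f=1
t1.Δ0 e=1 c=0 a=1 b=0 d=1 clk=1 f=1
t1.Δ1 e=1 c=0 a=1 b=0 d=1 clk=0 f=1
t2.Δ0 e=1 c=0 a=1 b=0 d=1 clk=0 f=1
t2.Δ1 e=1 c=0 a=1 b=0 d=1 clk=1 f=1
t2.Δ2 e=1 c=1 a=1 b=0 d=1 clk=1 f=0
t2.Δ3 e=1 c=1 a=1 b=1 d=1 clk=1 f=0
t2.Δ4 e=1 c=1 a=0 b=1 d=1 clk=1 f=0
t3.Δ0 e=1 c=1 a=0 b=1 d=1 clk=1 f=0
t3.Δ1 e=1 c=1 a=0 b=1 d=1 clk=0 f=0
t4.Δ0 e=1 c=1 a=0 b=1 d=1 clk=0 f=0
t4.Δ1 e=1 c=1 a=0 b=1 d=1 clk=1 f=0
t4.Δ2 e=1 c=0 a=0 b=1 d=1 clk=1 f=1
t4.Δ3 e=1 c=0 a=0 b=0 d=1 clk=1 f=1
t4.Δ4 e=1 c=0 a=1 b=0 d=1 clk=1 f=1
t5.Δ0 e=1 c=0 a=1 b=0 d=1 clk=1 f=1
t5.Δ1 e=1 c=0 a=1 b=0 d=1 clk=0 f=1
t6.Δ0 e=1 c=0 a=1 b=0 d=1 clk=0 f=1
t6.Δ1 e=1 c=0 a=1 b=0 d=1 clk=1 f=1
t6.Δ2 e=1 c=1 a=1 b=0 d=1 clk=1 f=0
t6.Δ3 e=1 c=1 a=1 b=1 d=1 clk=1 f=0
t6.Δ4 e=1 c=1 a=0 b=1 d=1 clk=1 f=0
t7.Δ0 e=1 c=1 a=0 b=1 d=1 clk=1 f=0
t7.Δ1 e=1 c=1 a=0 b=1 d=1 clk=0 f=0
t8.Δ0 e=1 c=1 a=0 b=1 d=1 clk=0 f=0
t8.Δ1 e=1 c=1 a=0 b=1 d=1 clk=1 f=0
t8.Δ2 e=1 c=0 a=0 b=1 d=1 clk=1 f=1
t8.Δ3 e=1 c=0 a=0 b=0 d=1 clk=1 f=1
t8.Δ4 e=1 c=0 a=1 b=0 d=1 clk=1 f=1
t9.Δ0 e=1 c=0 a=1 b=0 d=1 clk=1 f=1
t9.Δ1 e=1 c=0 a=1 b=0 d=1 clk=0 f=1

4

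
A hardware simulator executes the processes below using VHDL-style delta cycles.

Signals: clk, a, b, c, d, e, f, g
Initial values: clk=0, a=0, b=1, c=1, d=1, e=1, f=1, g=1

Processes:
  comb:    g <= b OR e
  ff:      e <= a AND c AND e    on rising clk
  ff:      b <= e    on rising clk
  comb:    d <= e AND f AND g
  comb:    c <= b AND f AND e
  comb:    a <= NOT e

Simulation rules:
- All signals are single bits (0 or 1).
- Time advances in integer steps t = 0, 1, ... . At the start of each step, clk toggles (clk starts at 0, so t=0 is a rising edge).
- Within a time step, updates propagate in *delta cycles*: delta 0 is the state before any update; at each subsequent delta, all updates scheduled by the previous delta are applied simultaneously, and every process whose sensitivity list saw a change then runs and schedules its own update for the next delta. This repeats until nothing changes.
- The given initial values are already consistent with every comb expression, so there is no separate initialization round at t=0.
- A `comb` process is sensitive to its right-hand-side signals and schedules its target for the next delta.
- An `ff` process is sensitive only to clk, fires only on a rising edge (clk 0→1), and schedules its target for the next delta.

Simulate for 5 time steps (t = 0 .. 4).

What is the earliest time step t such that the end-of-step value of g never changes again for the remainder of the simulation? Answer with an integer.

[bits: b,g,c,f,a,d,clk,e]
t=0: Δ0=11110101 Δ1=11110111 Δ2=11110110 Δ3=11011010 | 3Δ
t=1: Δ0=11011010 Δ1=11011000 | 1Δ
t=2: Δ0=11011000 Δ1=11011010 Δ2=01011010 Δ3=00011010 | 3Δ
t=3: Δ0=00011010 Δ1=00011000 | 1Δ
t=4: Δ0=00011000 Δ1=00011010 | 1Δ

2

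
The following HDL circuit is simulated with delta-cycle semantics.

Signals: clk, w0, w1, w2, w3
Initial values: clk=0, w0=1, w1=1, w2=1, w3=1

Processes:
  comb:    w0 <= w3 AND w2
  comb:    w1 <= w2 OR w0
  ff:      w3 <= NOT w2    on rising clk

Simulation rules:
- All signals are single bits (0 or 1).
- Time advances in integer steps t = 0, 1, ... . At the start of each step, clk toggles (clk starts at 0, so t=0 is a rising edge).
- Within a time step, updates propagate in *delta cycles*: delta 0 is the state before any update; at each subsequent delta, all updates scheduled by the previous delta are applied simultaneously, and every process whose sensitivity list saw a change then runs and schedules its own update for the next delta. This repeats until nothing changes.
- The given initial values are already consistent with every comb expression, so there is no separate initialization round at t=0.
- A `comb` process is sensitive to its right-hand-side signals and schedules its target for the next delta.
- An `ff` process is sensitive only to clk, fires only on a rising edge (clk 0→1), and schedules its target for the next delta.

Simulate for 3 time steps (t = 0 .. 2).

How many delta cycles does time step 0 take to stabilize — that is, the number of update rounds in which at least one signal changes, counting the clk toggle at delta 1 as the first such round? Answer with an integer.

[bits: clk,w3,w2,w0,w1]
t=0: Δ0=01111 Δ1=11111 Δ2=10111 Δ3=10101 | 3Δ
t=1: Δ0=10101 Δ1=00101 | 1Δ
t=2: Δ0=00101 Δ1=10101 | 1Δ

3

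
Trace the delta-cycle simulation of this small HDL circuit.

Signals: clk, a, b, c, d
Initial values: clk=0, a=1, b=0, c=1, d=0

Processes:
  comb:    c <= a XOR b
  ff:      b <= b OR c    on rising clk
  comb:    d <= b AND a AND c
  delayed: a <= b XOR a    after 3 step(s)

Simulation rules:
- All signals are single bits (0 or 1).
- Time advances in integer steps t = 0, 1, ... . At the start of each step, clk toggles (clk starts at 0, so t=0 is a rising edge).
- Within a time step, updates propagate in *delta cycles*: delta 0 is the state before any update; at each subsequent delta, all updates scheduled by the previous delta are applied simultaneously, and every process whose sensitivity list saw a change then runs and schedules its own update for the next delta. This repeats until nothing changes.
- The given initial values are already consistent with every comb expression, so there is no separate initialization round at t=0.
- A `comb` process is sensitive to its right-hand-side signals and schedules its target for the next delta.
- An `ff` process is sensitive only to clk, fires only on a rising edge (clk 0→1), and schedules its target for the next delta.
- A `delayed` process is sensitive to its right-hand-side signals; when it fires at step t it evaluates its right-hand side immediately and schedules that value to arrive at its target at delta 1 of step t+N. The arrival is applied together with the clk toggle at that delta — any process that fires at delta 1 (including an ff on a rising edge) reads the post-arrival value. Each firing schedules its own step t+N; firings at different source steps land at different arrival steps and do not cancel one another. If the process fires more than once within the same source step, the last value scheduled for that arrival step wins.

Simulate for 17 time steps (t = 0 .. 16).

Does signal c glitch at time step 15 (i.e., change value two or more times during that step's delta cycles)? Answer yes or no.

no

t0.Δ0 d=0 clk=0 a=1 b=0 c=1
t0.Δ1 d=0 clk=1 a=1 b=0 c=1
t0.Δ2 d=0 clk=1 a=1 b=1 c=1
t0.Δ3 d=1 clk=1 a=1 b=1 c=0
t0.Δ4 d=0 clk=1 a=1 b=1 c=0
t1.Δ0 d=0 clk=1 a=1 b=1 c=0
t1.Δ1 d=0 clk=0 a=1 b=1 c=0
t2.Δ0 d=0 clk=0 a=1 b=1 c=0
t2.Δ1 d=0 clk=1 a=1 b=1 c=0
t3.Δ0 d=0 clk=1 a=1 b=1 c=0
t3.Δ1 d=0 clk=0 a=0 b=1 c=0
t3.Δ2 d=0 clk=0 a=0 b=1 c=1
t4.Δ0 d=0 clk=0 a=0 b=1 c=1
t4.Δ1 d=0 clk=1 a=0 b=1 c=1
t5.Δ0 d=0 clk=1 a=0 b=1 c=1
t5.Δ1 d=0 clk=0 a=0 b=1 c=1
t6.Δ0 d=0 clk=0 a=0 b=1 c=1
t6.Δ1 d=0 clk=1 a=1 b=1 c=1
t6.Δ2 d=1 clk=1 a=1 b=1 c=0
t6.Δ3 d=0 clk=1 a=1 b=1 c=0
t7.Δ0 d=0 clk=1 a=1 b=1 c=0
t7.Δ1 d=0 clk=0 a=1 b=1 c=0
t8.Δ0 d=0 clk=0 a=1 b=1 c=0
t8.Δ1 d=0 clk=1 a=1 b=1 c=0
t9.Δ0 d=0 clk=1 a=1 b=1 c=0
t9.Δ1 d=0 clk=0 a=0 b=1 c=0
t9.Δ2 d=0 clk=0 a=0 b=1 c=1
t10.Δ0 d=0 clk=0 a=0 b=1 c=1
t10.Δ1 d=0 clk=1 a=0 b=1 c=1
t11.Δ0 d=0 clk=1 a=0 b=1 c=1
t11.Δ1 d=0 clk=0 a=0 b=1 c=1
t12.Δ0 d=0 clk=0 a=0 b=1 c=1
t12.Δ1 d=0 clk=1 a=1 b=1 c=1
t12.Δ2 d=1 clk=1 a=1 b=1 c=0
t12.Δ3 d=0 clk=1 a=1 b=1 c=0
t13.Δ0 d=0 clk=1 a=1 b=1 c=0
t13.Δ1 d=0 clk=0 a=1 b=1 c=0
t14.Δ0 d=0 clk=0 a=1 b=1 c=0
t14.Δ1 d=0 clk=1 a=1 b=1 c=0
t15.Δ0 d=0 clk=1 a=1 b=1 c=0
t15.Δ1 d=0 clk=0 a=0 b=1 c=0
t15.Δ2 d=0 clk=0 a=0 b=1 c=1
t16.Δ0 d=0 clk=0 a=0 b=1 c=1
t16.Δ1 d=0 clk=1 a=0 b=1 c=1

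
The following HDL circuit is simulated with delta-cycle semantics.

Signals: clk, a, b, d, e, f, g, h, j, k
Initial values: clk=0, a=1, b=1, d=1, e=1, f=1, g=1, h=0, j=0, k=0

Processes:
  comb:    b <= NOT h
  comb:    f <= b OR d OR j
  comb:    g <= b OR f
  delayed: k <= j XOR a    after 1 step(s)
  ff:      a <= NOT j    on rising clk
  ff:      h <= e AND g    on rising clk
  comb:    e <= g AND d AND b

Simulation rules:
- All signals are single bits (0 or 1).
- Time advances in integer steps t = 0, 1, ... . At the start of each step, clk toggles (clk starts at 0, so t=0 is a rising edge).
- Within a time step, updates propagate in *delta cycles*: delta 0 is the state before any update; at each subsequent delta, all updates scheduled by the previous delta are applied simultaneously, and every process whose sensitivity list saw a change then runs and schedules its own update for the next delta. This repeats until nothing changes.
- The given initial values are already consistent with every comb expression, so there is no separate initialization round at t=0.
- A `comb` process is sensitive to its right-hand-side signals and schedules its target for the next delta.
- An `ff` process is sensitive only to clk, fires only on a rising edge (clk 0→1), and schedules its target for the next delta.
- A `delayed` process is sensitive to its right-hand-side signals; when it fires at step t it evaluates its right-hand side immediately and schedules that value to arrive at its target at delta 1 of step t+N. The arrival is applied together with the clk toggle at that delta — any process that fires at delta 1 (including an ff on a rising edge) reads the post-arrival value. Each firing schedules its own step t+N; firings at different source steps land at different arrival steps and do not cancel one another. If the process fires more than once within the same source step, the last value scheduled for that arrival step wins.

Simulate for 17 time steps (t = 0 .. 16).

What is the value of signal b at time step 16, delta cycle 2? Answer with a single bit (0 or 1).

1

t=0 Δ0: f=1 g=1 h=0 clk=0 k=0 a=1 b=1 d=1 e=1 j=0
  Δ1: clk:0→1
  Δ2: h:0→1
  Δ3: b:1→0
  Δ4: e:1→0
  (4Δ to stable)
t=1 Δ0: f=1 g=1 h=1 clk=1 k=0 a=1 b=0 d=1 e=0 j=0
  Δ1: clk:1→0
  (1Δ to stable)
t=2 Δ0: f=1 g=1 h=1 clk=0 k=0 a=1 b=0 d=1 e=0 j=0
  Δ1: clk:0→1
  Δ2: h:1→0
  Δ3: b:0→1
  Δ4: e:0→1
  (4Δ to stable)
t=3 Δ0: f=1 g=1 h=0 clk=1 k=0 a=1 b=1 d=1 e=1 j=0
  Δ1: clk:1→0
  (1Δ to stable)
t=4 Δ0: f=1 g=1 h=0 clk=0 k=0 a=1 b=1 d=1 e=1 j=0
  Δ1: clk:0→1
  Δ2: h:0→1
  Δ3: b:1→0
  Δ4: e:1→0
  (4Δ to stable)
t=5 Δ0: f=1 g=1 h=1 clk=1 k=0 a=1 b=0 d=1 e=0 j=0
  Δ1: clk:1→0
  (1Δ to stable)
t=6 Δ0: f=1 g=1 h=1 clk=0 k=0 a=1 b=0 d=1 e=0 j=0
  Δ1: clk:0→1
  Δ2: h:1→0
  Δ3: b:0→1
  Δ4: e:0→1
  (4Δ to stable)
t=7 Δ0: f=1 g=1 h=0 clk=1 k=0 a=1 b=1 d=1 e=1 j=0
  Δ1: clk:1→0
  (1Δ to stable)
t=8 Δ0: f=1 g=1 h=0 clk=0 k=0 a=1 b=1 d=1 e=1 j=0
  Δ1: clk:0→1
  Δ2: h:0→1
  Δ3: b:1→0
  Δ4: e:1→0
  (4Δ to stable)
t=9 Δ0: f=1 g=1 h=1 clk=1 k=0 a=1 b=0 d=1 e=0 j=0
  Δ1: clk:1→0
  (1Δ to stable)
t=10 Δ0: f=1 g=1 h=1 clk=0 k=0 a=1 b=0 d=1 e=0 j=0
  Δ1: clk:0→1
  Δ2: h:1→0
  Δ3: b:0→1
  Δ4: e:0→1
  (4Δ to stable)
t=11 Δ0: f=1 g=1 h=0 clk=1 k=0 a=1 b=1 d=1 e=1 j=0
  Δ1: clk:1→0
  (1Δ to stable)
t=12 Δ0: f=1 g=1 h=0 clk=0 k=0 a=1 b=1 d=1 e=1 j=0
  Δ1: clk:0→1
  Δ2: h:0→1
  Δ3: b:1→0
  Δ4: e:1→0
  (4Δ to stable)
t=13 Δ0: f=1 g=1 h=1 clk=1 k=0 a=1 b=0 d=1 e=0 j=0
  Δ1: clk:1→0
  (1Δ to stable)
t=14 Δ0: f=1 g=1 h=1 clk=0 k=0 a=1 b=0 d=1 e=0 j=0
  Δ1: clk:0→1
  Δ2: h:1→0
  Δ3: b:0→1
  Δ4: e:0→1
  (4Δ to stable)
t=15 Δ0: f=1 g=1 h=0 clk=1 k=0 a=1 b=1 d=1 e=1 j=0
  Δ1: clk:1→0
  (1Δ to stable)
t=16 Δ0: f=1 g=1 h=0 clk=0 k=0 a=1 b=1 d=1 e=1 j=0
  Δ1: clk:0→1
  Δ2: h:0→1
  Δ3: b:1→0
  Δ4: e:1→0
  (4Δ to stable)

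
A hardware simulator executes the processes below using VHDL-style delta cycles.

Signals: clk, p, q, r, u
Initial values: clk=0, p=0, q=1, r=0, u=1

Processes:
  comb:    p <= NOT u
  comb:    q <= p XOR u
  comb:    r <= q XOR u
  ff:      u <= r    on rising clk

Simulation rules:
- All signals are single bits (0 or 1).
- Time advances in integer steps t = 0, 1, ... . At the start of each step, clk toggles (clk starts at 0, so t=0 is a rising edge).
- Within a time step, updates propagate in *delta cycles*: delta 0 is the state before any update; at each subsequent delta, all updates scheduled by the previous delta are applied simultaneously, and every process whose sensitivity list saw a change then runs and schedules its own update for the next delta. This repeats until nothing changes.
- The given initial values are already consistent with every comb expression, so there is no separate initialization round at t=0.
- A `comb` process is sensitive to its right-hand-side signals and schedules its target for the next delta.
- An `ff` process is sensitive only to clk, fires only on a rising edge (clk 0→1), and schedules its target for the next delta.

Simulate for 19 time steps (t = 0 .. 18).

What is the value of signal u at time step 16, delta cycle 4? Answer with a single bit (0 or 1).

0

[bits: r,q,clk,u,p]
t=0: Δ0=01010 Δ1=01110 Δ2=01100 Δ3=10101 Δ4=01101 Δ5=11101 | 5Δ
t=1: Δ0=11101 Δ1=11001 | 1Δ
t=2: Δ0=11001 Δ1=11101 Δ2=11111 Δ3=00110 Δ4=11110 Δ5=01110 | 5Δ
t=3: Δ0=01110 Δ1=01010 | 1Δ
t=4: Δ0=01010 Δ1=01110 Δ2=01100 Δ3=10101 Δ4=01101 Δ5=11101 | 5Δ
t=5: Δ0=11101 Δ1=11001 | 1Δ
t=6: Δ0=11001 Δ1=11101 Δ2=11111 Δ3=00110 Δ4=11110 Δ5=01110 | 5Δ
t=7: Δ0=01110 Δ1=01010 | 1Δ
t=8: Δ0=01010 Δ1=01110 Δ2=01100 Δ3=10101 Δ4=01101 Δ5=11101 | 5Δ
t=9: Δ0=11101 Δ1=11001 | 1Δ
t=10: Δ0=11001 Δ1=11101 Δ2=11111 Δ3=00110 Δ4=11110 Δ5=01110 | 5Δ
t=11: Δ0=01110 Δ1=01010 | 1Δ
t=12: Δ0=01010 Δ1=01110 Δ2=01100 Δ3=10101 Δ4=01101 Δ5=11101 | 5Δ
t=13: Δ0=11101 Δ1=11001 | 1Δ
t=14: Δ0=11001 Δ1=11101 Δ2=11111 Δ3=00110 Δ4=11110 Δ5=01110 | 5Δ
t=15: Δ0=01110 Δ1=01010 | 1Δ
t=16: Δ0=01010 Δ1=01110 Δ2=01100 Δ3=10101 Δ4=01101 Δ5=11101 | 5Δ
t=17: Δ0=11101 Δ1=11001 | 1Δ
t=18: Δ0=11001 Δ1=11101 Δ2=11111 Δ3=00110 Δ4=11110 Δ5=01110 | 5Δ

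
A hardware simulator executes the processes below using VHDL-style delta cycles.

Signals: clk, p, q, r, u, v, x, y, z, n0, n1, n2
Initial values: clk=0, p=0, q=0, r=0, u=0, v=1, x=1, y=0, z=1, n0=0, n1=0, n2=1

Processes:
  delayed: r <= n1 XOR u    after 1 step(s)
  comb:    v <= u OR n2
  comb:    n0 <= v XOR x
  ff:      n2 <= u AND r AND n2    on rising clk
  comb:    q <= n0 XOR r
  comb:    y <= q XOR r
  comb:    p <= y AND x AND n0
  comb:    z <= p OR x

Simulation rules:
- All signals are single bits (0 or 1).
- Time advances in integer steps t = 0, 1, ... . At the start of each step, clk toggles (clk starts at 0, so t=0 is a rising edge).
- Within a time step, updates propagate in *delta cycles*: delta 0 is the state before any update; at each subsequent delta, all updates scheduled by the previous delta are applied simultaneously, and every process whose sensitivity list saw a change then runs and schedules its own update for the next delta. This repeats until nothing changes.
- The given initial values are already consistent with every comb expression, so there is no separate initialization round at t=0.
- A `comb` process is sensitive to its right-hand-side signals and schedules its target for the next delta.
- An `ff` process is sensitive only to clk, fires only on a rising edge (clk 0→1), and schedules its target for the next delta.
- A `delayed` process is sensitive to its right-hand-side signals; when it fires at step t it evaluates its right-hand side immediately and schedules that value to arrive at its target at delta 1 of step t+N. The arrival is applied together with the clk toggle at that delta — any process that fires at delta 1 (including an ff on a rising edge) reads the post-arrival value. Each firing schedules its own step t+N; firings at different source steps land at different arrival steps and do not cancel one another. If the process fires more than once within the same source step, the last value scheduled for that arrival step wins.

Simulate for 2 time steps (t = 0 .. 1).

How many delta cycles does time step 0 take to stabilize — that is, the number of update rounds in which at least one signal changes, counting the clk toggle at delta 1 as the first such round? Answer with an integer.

[bits: n1,clk,x,p,v,y,n2,z,u,q,n0,r]
t=0: Δ0=001010110000 Δ1=011010110000 Δ2=011010010000 Δ3=011000010000 Δ4=011000010010 Δ5=011000010110 Δ6=011001010110 Δ7=011101010110 | 7Δ
t=1: Δ0=011101010110 Δ1=001101010110 | 1Δ

7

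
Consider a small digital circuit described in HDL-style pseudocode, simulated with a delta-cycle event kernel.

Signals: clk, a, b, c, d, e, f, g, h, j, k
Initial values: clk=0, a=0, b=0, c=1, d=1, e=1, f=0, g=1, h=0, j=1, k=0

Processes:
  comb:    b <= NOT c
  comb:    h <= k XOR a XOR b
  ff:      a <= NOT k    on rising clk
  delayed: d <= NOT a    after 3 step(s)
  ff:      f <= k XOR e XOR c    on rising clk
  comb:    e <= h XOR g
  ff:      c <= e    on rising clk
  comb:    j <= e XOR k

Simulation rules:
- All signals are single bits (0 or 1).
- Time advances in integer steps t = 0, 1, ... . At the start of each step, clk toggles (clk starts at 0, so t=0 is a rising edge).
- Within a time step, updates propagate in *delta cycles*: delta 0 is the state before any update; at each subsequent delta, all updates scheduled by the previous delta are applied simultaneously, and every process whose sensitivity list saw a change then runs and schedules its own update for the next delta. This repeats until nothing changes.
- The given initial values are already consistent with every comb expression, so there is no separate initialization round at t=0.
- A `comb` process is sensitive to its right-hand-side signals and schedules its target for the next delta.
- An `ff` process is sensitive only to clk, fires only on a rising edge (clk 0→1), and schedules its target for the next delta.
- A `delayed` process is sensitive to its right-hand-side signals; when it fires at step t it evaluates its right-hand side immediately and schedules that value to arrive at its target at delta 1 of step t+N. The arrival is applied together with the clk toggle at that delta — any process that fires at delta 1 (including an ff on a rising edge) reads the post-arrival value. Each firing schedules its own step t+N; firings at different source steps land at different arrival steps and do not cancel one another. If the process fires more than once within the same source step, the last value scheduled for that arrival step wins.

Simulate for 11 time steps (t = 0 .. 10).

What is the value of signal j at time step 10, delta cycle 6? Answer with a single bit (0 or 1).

t0.Δ0 j=1 b=0 h=0 a=0 clk=0 g=1 c=1 e=1 f=0 d=1 k=0
t0.Δ1 j=1 b=0 h=0 a=0 clk=1 g=1 c=1 e=1 f=0 d=1 k=0
t0.Δ2 j=1 b=0 h=0 a=1 clk=1 g=1 c=1 e=1 f=0 d=1 k=0
t0.Δ3 j=1 b=0 h=1 a=1 clk=1 g=1 c=1 e=1 f=0 d=1 k=0
t0.Δ4 j=1 b=0 h=1 a=1 clk=1 g=1 c=1 e=0 f=0 d=1 k=0
t0.Δ5 j=0 b=0 h=1 a=1 clk=1 g=1 c=1 e=0 f=0 d=1 k=0
t1.Δ0 j=0 b=0 h=1 a=1 clk=1 g=1 c=1 e=0 f=0 d=1 k=0
t1.Δ1 j=0 b=0 h=1 a=1 clk=0 g=1 c=1 e=0 f=0 d=1 k=0
t2.Δ0 j=0 b=0 h=1 a=1 clk=0 g=1 c=1 e=0 f=0 d=1 k=0
t2.Δ1 j=0 b=0 h=1 a=1 clk=1 g=1 c=1 e=0 f=0 d=1 k=0
t2.Δ2 j=0 b=0 h=1 a=1 clk=1 g=1 c=0 e=0 f=1 d=1 k=0
t2.Δ3 j=0 b=1 h=1 a=1 clk=1 g=1 c=0 e=0 f=1 d=1 k=0
t2.Δ4 j=0 b=1 h=0 a=1 clk=1 g=1 c=0 e=0 f=1 d=1 k=0
t2.Δ5 j=0 b=1 h=0 a=1 clk=1 g=1 c=0 e=1 f=1 d=1 k=0
t2.Δ6 j=1 b=1 h=0 a=1 clk=1 g=1 c=0 e=1 f=1 d=1 k=0
t3.Δ0 j=1 b=1 h=0 a=1 clk=1 g=1 c=0 e=1 f=1 d=1 k=0
t3.Δ1 j=1 b=1 h=0 a=1 clk=0 g=1 c=0 e=1 f=1 d=0 k=0
t4.Δ0 j=1 b=1 h=0 a=1 clk=0 g=1 c=0 e=1 f=1 d=0 k=0
t4.Δ1 j=1 b=1 h=0 a=1 clk=1 g=1 c=0 e=1 f=1 d=0 k=0
t4.Δ2 j=1 b=1 h=0 a=1 clk=1 g=1 c=1 e=1 f=1 d=0 k=0
t4.Δ3 j=1 b=0 h=0 a=1 clk=1 g=1 c=1 e=1 f=1 d=0 k=0
t4.Δ4 j=1 b=0 h=1 a=1 clk=1 g=1 c=1 e=1 f=1 d=0 k=0
t4.Δ5 j=1 b=0 h=1 a=1 clk=1 g=1 c=1 e=0 f=1 d=0 k=0
t4.Δ6 j=0 b=0 h=1 a=1 clk=1 g=1 c=1 e=0 f=1 d=0 k=0
t5.Δ0 j=0 b=0 h=1 a=1 clk=1 g=1 c=1 e=0 f=1 d=0 k=0
t5.Δ1 j=0 b=0 h=1 a=1 clk=0 g=1 c=1 e=0 f=1 d=0 k=0
t6.Δ0 j=0 b=0 h=1 a=1 clk=0 g=1 c=1 e=0 f=1 d=0 k=0
t6.Δ1 j=0 b=0 h=1 a=1 clk=1 g=1 c=1 e=0 f=1 d=0 k=0
t6.Δ2 j=0 b=0 h=1 a=1 clk=1 g=1 c=0 e=0 f=1 d=0 k=0
t6.Δ3 j=0 b=1 h=1 a=1 clk=1 g=1 c=0 e=0 f=1 d=0 k=0
t6.Δ4 j=0 b=1 h=0 a=1 clk=1 g=1 c=0 e=0 f=1 d=0 k=0
t6.Δ5 j=0 b=1 h=0 a=1 clk=1 g=1 c=0 e=1 f=1 d=0 k=0
t6.Δ6 j=1 b=1 h=0 a=1 clk=1 g=1 c=0 e=1 f=1 d=0 k=0
t7.Δ0 j=1 b=1 h=0 a=1 clk=1 g=1 c=0 e=1 f=1 d=0 k=0
t7.Δ1 j=1 b=1 h=0 a=1 clk=0 g=1 c=0 e=1 f=1 d=0 k=0
t8.Δ0 j=1 b=1 h=0 a=1 clk=0 g=1 c=0 e=1 f=1 d=0 k=0
t8.Δ1 j=1 b=1 h=0 a=1 clk=1 g=1 c=0 e=1 f=1 d=0 k=0
t8.Δ2 j=1 b=1 h=0 a=1 clk=1 g=1 c=1 e=1 f=1 d=0 k=0
t8.Δ3 j=1 b=0 h=0 a=1 clk=1 g=1 c=1 e=1 f=1 d=0 k=0
t8.Δ4 j=1 b=0 h=1 a=1 clk=1 g=1 c=1 e=1 f=1 d=0 k=0
t8.Δ5 j=1 b=0 h=1 a=1 clk=1 g=1 c=1 e=0 f=1 d=0 k=0
t8.Δ6 j=0 b=0 h=1 a=1 clk=1 g=1 c=1 e=0 f=1 d=0 k=0
t9.Δ0 j=0 b=0 h=1 a=1 clk=1 g=1 c=1 e=0 f=1 d=0 k=0
t9.Δ1 j=0 b=0 h=1 a=1 clk=0 g=1 c=1 e=0 f=1 d=0 k=0
t10.Δ0 j=0 b=0 h=1 a=1 clk=0 g=1 c=1 e=0 f=1 d=0 k=0
t10.Δ1 j=0 b=0 h=1 a=1 clk=1 g=1 c=1 e=0 f=1 d=0 k=0
t10.Δ2 j=0 b=0 h=1 a=1 clk=1 g=1 c=0 e=0 f=1 d=0 k=0
t10.Δ3 j=0 b=1 h=1 a=1 clk=1 g=1 c=0 e=0 f=1 d=0 k=0
t10.Δ4 j=0 b=1 h=0 a=1 clk=1 g=1 c=0 e=0 f=1 d=0 k=0
t10.Δ5 j=0 b=1 h=0 a=1 clk=1 g=1 c=0 e=1 f=1 d=0 k=0
t10.Δ6 j=1 b=1 h=0 a=1 clk=1 g=1 c=0 e=1 f=1 d=0 k=0

1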